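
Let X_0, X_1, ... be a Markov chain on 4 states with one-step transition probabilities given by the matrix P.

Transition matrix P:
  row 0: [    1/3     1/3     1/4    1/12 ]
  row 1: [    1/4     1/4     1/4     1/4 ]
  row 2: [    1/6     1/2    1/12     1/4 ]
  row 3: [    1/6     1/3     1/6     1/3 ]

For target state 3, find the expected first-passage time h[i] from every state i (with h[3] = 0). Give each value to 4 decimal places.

First-step conditioning: h[3] = 0; for i ≠ 3, h[i] = 1 + Σ_k P[i][k]·h[k].
  h[0] = 1 + 1/3·h[0] + 1/3·h[1] + 1/4·h[2]
  h[1] = 1 + 1/4·h[0] + 1/4·h[1] + 1/4·h[2]
  h[2] = 1 + 1/6·h[0] + 1/2·h[1] + 1/12·h[2]
Solving the 3×3 linear system over states ≠ 3 gives exactly h = [91/16, 77/16, 19/4, 0] (h[3] = 0 is the target).

h = [5.6875, 4.8125, 4.7500, 0.0000]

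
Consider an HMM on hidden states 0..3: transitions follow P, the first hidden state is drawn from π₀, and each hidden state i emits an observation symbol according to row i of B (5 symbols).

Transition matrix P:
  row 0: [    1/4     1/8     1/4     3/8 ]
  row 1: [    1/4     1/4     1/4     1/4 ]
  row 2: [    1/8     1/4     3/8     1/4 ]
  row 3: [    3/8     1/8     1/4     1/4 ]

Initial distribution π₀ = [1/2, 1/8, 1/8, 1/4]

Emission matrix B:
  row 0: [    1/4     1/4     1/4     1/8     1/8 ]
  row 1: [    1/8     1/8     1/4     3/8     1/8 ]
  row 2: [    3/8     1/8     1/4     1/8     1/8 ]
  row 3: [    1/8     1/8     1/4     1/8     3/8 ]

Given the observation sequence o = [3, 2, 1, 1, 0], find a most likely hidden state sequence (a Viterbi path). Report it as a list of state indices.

path = [0, 3, 0, 0, 2]

t=0: δ = [6.250e-02, 4.688e-02, 1.562e-02, 3.125e-02]  (obs o_0=3)
t=1: δ = [3.906e-03, 2.930e-03, 3.906e-03, 5.859e-03]  ψ = [0, 1, 0, 0]  (obs o_1=2)
t=2: δ = [5.493e-04, 1.221e-04, 1.831e-04, 1.831e-04]  ψ = [3, 2, 2, 0]  (obs o_2=1)
t=3: δ = [3.433e-05, 8.583e-06, 1.717e-05, 2.575e-05]  ψ = [0, 0, 0, 0]  (obs o_3=1)
t=4: δ = [2.414e-06, 5.364e-07, 3.219e-06, 1.609e-06]  ψ = [3, 0, 0, 0]  (obs o_4=0)
backtrack: best end state = 2; path = [0, 3, 0, 0, 2]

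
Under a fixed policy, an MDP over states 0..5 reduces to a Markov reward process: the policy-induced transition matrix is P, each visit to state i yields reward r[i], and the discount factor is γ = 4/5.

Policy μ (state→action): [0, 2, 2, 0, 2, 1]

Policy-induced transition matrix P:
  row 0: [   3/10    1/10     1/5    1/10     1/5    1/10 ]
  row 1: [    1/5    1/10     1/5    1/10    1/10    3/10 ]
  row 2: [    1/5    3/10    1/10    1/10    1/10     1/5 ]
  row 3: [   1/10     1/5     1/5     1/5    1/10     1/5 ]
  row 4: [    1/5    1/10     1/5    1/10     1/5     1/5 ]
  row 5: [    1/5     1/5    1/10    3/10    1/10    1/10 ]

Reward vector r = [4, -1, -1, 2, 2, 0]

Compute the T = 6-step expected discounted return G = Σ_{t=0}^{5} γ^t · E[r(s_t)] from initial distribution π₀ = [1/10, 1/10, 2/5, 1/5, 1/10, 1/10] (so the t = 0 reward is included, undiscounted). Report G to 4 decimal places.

t=0: π = [0.1000, 0.1000, 0.4000, 0.2000, 0.1000, 0.1000], E[r] = 0.5000, γ^t·E[r] = 0.500000, running G = 0.500000
t=1: π = [0.1900, 0.2100, 0.1500, 0.1400, 0.1200, 0.1900], E[r] = 0.9200, γ^t·E[r] = 0.736000, running G = 1.236000
t=2: π = [0.2050, 0.1630, 0.1660, 0.1520, 0.1310, 0.1830], E[r] = 1.0570, γ^t·E[r] = 0.676480, running G = 1.912480
t=3: π = [0.2053, 0.1667, 0.1651, 0.1518, 0.1336, 0.1775], E[r] = 1.0602, γ^t·E[r] = 0.542822, running G = 2.455302
t=4: π = [0.2054, 0.1660, 0.1657, 0.1507, 0.1339, 0.1784], E[r] = 1.0589, γ^t·E[r] = 0.433705, running G = 2.889007
t=5: π = [0.2055, 0.1661, 0.1656, 0.1507, 0.1339, 0.1782], E[r] = 1.0596, γ^t·E[r] = 0.347199, running G = 3.236206

G = 3.2362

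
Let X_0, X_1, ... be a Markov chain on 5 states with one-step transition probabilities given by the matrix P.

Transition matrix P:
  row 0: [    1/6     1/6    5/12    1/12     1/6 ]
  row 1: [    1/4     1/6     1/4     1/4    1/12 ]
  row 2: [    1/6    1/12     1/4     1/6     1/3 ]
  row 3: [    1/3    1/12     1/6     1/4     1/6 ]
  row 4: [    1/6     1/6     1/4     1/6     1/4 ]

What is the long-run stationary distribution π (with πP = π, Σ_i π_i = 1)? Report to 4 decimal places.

π = [0.2066, 0.1296, 0.2699, 0.1748, 0.2191]

Balance equations π_j = Σ_i π_i·P[i][j]:
  π_0 = 1/6·π_0 + 1/4·π_1 + 1/6·π_2 + 1/3·π_3 + 1/6·π_4
  π_1 = 1/6·π_0 + 1/6·π_1 + 1/12·π_2 + 1/12·π_3 + 1/6·π_4
  π_2 = 5/12·π_0 + 1/4·π_1 + 1/4·π_2 + 1/6·π_3 + 1/4·π_4
  π_3 = 1/12·π_0 + 1/4·π_1 + 1/6·π_2 + 1/4·π_3 + 1/6·π_4
  normalize: π_0 + π_1 + π_2 + π_3 + π_4 = 1
Solving the linear system gives exactly π = [1339/6481, 840/6481, 1749/6481, 1133/6481, 1420/6481].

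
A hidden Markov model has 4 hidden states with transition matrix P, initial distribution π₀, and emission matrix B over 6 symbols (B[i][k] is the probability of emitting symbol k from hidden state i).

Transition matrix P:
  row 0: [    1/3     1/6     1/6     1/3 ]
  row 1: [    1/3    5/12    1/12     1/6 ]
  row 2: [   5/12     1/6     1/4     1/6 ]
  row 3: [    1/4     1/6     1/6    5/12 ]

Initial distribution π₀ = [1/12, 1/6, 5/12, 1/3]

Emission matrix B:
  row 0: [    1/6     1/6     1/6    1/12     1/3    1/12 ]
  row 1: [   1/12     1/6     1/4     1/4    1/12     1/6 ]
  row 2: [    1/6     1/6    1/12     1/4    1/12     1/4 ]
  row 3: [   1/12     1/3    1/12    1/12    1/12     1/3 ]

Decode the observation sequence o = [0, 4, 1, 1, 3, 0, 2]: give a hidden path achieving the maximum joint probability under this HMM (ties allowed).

path = [2, 0, 3, 3, 2, 0, 0]

t=0: δ = [1.389e-02, 1.389e-02, 6.944e-02, 2.778e-02]  (obs o_0=0)
t=1: δ = [9.645e-03, 9.645e-04, 1.447e-03, 9.645e-04]  ψ = [2, 2, 2, 2]  (obs o_1=4)
t=2: δ = [5.358e-04, 2.679e-04, 2.679e-04, 1.072e-03]  ψ = [0, 0, 0, 0]  (obs o_2=1)
t=3: δ = [4.465e-05, 2.977e-05, 2.977e-05, 1.488e-04]  ψ = [3, 3, 3, 3]  (obs o_3=1)
t=4: δ = [3.101e-06, 6.202e-06, 6.202e-06, 5.168e-06]  ψ = [3, 3, 3, 3]  (obs o_4=3)
t=5: δ = [4.307e-07, 2.153e-07, 2.584e-07, 1.795e-07]  ψ = [2, 1, 2, 3]  (obs o_5=0)
t=6: δ = [2.393e-08, 2.243e-08, 5.982e-09, 1.196e-08]  ψ = [0, 1, 0, 0]  (obs o_6=2)
backtrack: best end state = 0; path = [2, 0, 3, 3, 2, 0, 0]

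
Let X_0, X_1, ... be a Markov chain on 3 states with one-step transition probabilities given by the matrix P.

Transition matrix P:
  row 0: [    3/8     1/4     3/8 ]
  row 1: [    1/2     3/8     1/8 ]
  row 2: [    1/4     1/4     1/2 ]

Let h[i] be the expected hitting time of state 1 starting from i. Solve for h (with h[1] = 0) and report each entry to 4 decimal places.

h = [4.0000, 0.0000, 4.0000]

First-step conditioning: h[1] = 0; for i ≠ 1, h[i] = 1 + Σ_k P[i][k]·h[k].
  h[0] = 1 + 3/8·h[0] + 3/8·h[2]
  h[2] = 1 + 1/4·h[0] + 1/2·h[2]
Solving the 2×2 linear system over states ≠ 1 gives exactly h = [4, 0, 4] (h[1] = 0 is the target).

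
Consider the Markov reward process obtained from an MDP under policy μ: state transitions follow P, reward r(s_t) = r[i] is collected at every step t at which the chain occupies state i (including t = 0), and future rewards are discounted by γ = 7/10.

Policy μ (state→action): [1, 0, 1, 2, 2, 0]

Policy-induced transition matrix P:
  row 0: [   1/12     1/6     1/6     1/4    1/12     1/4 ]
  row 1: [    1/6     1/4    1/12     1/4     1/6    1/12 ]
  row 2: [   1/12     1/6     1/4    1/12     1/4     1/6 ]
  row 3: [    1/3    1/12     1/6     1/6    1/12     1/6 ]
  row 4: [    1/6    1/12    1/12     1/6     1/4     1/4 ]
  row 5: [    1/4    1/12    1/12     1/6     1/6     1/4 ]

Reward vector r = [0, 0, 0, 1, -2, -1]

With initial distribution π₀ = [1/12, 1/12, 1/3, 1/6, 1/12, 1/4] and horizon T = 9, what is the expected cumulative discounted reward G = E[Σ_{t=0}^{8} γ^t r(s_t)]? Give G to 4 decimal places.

G = -1.0521

t=0: π = [0.0833, 0.0833, 0.3333, 0.1667, 0.0833, 0.2500], E[r] = -0.2500, γ^t·E[r] = -0.250000, running G = -0.250000
t=1: π = [0.1806, 0.1319, 0.1597, 0.1528, 0.1806, 0.1944], E[r] = -0.4028, γ^t·E[r] = -0.281944, running G = -0.531944
t=2: π = [0.1800, 0.1337, 0.1377, 0.1794, 0.1672, 0.2020], E[r] = -0.3571, γ^t·E[r] = -0.174959, running G = -0.706904
t=3: π = [0.1869, 0.1321, 0.1362, 0.1813, 0.1621, 0.2013], E[r] = -0.3442, γ^t·E[r] = -0.118072, running G = -0.824976
t=4: π = [0.1867, 0.1323, 0.1367, 0.1819, 0.1608, 0.2015], E[r] = -0.3413, γ^t·E[r] = -0.081949, running G = -0.906924
t=5: π = [0.1868, 0.1323, 0.1368, 0.1819, 0.1607, 0.2014], E[r] = -0.3410, γ^t·E[r] = -0.057318, running G = -0.964242
t=6: π = [0.1868, 0.1324, 0.1369, 0.1819, 0.1607, 0.2014], E[r] = -0.3410, γ^t·E[r] = -0.040120, running G = -1.004362
t=7: π = [0.1868, 0.1324, 0.1369, 0.1819, 0.1607, 0.2014], E[r] = -0.3410, γ^t·E[r] = -0.028084, running G = -1.032446
t=8: π = [0.1868, 0.1324, 0.1369, 0.1819, 0.1607, 0.2014], E[r] = -0.3410, γ^t·E[r] = -0.019659, running G = -1.052105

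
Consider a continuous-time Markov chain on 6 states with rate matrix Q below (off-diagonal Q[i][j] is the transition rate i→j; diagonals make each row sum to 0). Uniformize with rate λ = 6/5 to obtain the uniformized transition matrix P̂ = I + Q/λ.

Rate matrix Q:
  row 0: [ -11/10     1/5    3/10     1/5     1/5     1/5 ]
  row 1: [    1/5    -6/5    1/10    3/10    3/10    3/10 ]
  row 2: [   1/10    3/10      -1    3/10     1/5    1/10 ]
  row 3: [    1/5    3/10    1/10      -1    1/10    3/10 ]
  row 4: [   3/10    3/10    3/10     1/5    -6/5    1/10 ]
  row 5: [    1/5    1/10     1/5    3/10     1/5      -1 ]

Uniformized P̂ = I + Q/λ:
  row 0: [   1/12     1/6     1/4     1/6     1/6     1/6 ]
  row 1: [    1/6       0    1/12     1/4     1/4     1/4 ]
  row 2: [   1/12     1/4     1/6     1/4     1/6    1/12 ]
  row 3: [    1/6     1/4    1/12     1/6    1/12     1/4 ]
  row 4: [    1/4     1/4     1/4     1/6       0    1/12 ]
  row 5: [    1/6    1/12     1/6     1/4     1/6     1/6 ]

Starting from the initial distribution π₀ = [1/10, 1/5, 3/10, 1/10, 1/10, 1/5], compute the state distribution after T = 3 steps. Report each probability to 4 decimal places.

t=0: π = [0.1000, 0.2000, 0.3000, 0.1000, 0.1000, 0.2000]
t=1: π = [0.1417, 0.1583, 0.1583, 0.2250, 0.1583, 0.1583]
t=2: π = [0.1549, 0.1722, 0.1597, 0.2063, 0.1347, 0.1722]
t=3: π = [0.1517, 0.1653, 0.1593, 0.2087, 0.1414, 0.1737]

π = [0.1517, 0.1653, 0.1593, 0.2087, 0.1414, 0.1737]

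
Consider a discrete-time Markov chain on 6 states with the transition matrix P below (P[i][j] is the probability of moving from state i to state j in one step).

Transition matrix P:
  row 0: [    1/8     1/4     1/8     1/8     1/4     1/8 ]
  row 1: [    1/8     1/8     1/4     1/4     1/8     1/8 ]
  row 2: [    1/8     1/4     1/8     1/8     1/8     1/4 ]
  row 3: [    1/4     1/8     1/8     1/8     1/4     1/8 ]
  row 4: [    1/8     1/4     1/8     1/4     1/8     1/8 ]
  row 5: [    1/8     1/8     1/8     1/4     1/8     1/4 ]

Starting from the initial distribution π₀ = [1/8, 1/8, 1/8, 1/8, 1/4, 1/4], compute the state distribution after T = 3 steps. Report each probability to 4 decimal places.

t=0: π = [0.1250, 0.1250, 0.1250, 0.1250, 0.2500, 0.2500]
t=1: π = [0.1406, 0.1875, 0.1406, 0.2031, 0.1563, 0.1719]
t=2: π = [0.1504, 0.1797, 0.1484, 0.1895, 0.1680, 0.1641]
t=3: π = [0.1487, 0.1833, 0.1475, 0.1890, 0.1675, 0.1641]

π = [0.1487, 0.1833, 0.1475, 0.1890, 0.1675, 0.1641]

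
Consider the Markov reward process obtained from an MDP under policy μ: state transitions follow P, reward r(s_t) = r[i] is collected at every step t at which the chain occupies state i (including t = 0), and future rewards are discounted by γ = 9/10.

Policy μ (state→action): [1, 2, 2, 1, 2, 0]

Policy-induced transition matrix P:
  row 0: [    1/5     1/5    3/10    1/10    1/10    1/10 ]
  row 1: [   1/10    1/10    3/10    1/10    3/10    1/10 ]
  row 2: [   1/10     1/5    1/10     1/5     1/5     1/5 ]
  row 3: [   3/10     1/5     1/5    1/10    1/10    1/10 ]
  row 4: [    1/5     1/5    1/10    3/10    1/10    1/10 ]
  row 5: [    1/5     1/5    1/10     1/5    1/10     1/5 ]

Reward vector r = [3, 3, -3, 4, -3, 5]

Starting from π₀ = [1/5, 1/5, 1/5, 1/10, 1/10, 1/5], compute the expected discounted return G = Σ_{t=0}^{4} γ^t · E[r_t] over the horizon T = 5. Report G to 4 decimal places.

G = 5.9177

t=0: π = [0.2000, 0.2000, 0.2000, 0.1000, 0.1000, 0.2000], E[r] = 1.7000, γ^t·E[r] = 1.700000, running G = 1.700000
t=1: π = [0.1700, 0.1800, 0.1900, 0.1600, 0.1600, 0.1400], E[r] = 1.3400, γ^t·E[r] = 1.206000, running G = 2.906000
t=2: π = [0.1790, 0.1820, 0.1860, 0.1650, 0.1550, 0.1330], E[r] = 1.3850, γ^t·E[r] = 1.121850, running G = 4.027850
t=3: π = [0.1797, 0.1818, 0.1887, 0.1629, 0.1550, 0.1319], E[r] = 1.3645, γ^t·E[r] = 0.994721, running G = 5.022571
t=4: π = [0.1792, 0.1818, 0.1886, 0.1631, 0.1552, 0.1321], E[r] = 1.3643, γ^t·E[r] = 0.895091, running G = 5.917661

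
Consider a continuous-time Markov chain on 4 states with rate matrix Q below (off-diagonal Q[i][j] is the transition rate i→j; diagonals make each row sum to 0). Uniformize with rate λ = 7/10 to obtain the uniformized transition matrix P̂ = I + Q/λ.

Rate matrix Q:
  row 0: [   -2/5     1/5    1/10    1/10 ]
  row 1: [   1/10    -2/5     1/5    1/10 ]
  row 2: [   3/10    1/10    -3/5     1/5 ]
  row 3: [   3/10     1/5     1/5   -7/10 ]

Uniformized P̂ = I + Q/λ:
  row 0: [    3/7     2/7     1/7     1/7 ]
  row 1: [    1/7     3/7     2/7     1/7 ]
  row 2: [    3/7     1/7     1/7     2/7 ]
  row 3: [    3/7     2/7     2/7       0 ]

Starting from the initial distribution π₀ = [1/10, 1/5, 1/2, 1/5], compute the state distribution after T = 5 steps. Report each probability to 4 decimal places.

t=0: π = [0.1000, 0.2000, 0.5000, 0.2000]
t=1: π = [0.3714, 0.2429, 0.2000, 0.1857]
t=2: π = [0.3592, 0.2918, 0.2041, 0.1449]
t=3: π = [0.3452, 0.2983, 0.2052, 0.1513]
t=4: π = [0.3434, 0.2990, 0.2071, 0.1506]
t=5: π = [0.3431, 0.2988, 0.2071, 0.1509]

π = [0.3431, 0.2988, 0.2071, 0.1509]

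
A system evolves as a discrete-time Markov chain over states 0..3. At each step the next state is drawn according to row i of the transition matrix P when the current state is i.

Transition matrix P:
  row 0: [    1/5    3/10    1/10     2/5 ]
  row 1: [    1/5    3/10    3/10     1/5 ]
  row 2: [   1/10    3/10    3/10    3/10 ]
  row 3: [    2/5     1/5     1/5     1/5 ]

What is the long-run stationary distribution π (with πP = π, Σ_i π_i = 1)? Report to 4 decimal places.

π = [0.2311, 0.2731, 0.2269, 0.2689]

Balance equations π_j = Σ_i π_i·P[i][j]:
  π_0 = 1/5·π_0 + 1/5·π_1 + 1/10·π_2 + 2/5·π_3
  π_1 = 3/10·π_0 + 3/10·π_1 + 3/10·π_2 + 1/5·π_3
  π_2 = 1/10·π_0 + 3/10·π_1 + 3/10·π_2 + 1/5·π_3
  normalize: π_0 + π_1 + π_2 + π_3 = 1
Solving the linear system gives exactly π = [55/238, 65/238, 27/119, 32/119].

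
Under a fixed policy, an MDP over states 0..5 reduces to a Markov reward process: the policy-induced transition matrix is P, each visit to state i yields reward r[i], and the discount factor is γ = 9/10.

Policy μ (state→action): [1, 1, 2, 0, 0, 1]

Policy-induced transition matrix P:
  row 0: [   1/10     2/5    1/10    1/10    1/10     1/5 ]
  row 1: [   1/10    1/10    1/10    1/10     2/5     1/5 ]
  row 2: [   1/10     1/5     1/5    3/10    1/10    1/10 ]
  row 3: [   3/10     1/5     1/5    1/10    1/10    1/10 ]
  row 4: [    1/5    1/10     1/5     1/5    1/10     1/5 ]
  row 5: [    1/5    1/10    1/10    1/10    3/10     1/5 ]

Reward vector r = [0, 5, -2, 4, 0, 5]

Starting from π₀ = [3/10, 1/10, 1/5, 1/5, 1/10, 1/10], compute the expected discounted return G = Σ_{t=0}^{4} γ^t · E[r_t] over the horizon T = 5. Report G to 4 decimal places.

G = 7.8988

t=0: π = [0.3000, 0.1000, 0.2000, 0.2000, 0.1000, 0.1000], E[r] = 1.4000, γ^t·E[r] = 1.400000, running G = 1.400000
t=1: π = [0.1600, 0.2300, 0.1500, 0.1500, 0.1500, 0.1600], E[r] = 2.2500, γ^t·E[r] = 2.025000, running G = 3.425000
t=2: π = [0.1610, 0.1780, 0.1450, 0.1450, 0.2010, 0.1700], E[r] = 2.0300, γ^t·E[r] = 1.644300, running G = 5.069300
t=3: π = [0.1661, 0.1773, 0.1491, 0.1491, 0.1874, 0.1710], E[r] = 2.0397, γ^t·E[r] = 1.486941, running G = 6.556241
t=4: π = [0.1657, 0.1797, 0.1486, 0.1486, 0.1874, 0.1702], E[r] = 2.0463, γ^t·E[r] = 1.342558, running G = 7.898799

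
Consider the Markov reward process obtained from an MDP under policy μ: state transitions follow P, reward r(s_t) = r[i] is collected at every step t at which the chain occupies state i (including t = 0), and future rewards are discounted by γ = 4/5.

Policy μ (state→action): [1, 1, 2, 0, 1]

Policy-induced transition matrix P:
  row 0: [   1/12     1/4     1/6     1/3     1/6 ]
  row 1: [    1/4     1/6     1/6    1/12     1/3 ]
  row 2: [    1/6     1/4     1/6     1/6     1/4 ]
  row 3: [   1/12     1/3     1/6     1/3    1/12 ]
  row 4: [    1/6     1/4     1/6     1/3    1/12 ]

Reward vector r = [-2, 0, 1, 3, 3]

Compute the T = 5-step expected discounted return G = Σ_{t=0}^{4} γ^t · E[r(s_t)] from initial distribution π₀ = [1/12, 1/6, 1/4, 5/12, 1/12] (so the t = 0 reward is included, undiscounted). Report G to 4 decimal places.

t=0: π = [0.0833, 0.1667, 0.2500, 0.4167, 0.0833], E[r] = 1.5833, γ^t·E[r] = 1.583333, running G = 1.583333
t=1: π = [0.1389, 0.2708, 0.1667, 0.2500, 0.1736], E[r] = 1.1597, γ^t·E[r] = 0.927778, running G = 2.511111
t=2: π = [0.1568, 0.2483, 0.1667, 0.2378, 0.1904], E[r] = 1.1377, γ^t·E[r] = 0.728148, running G = 3.239259
t=3: π = [0.1545, 0.2491, 0.1667, 0.2435, 0.1862], E[r] = 1.1469, γ^t·E[r] = 0.587235, running G = 3.826494
t=4: π = [0.1543, 0.2495, 0.1667, 0.2433, 0.1863], E[r] = 1.1468, γ^t·E[r] = 0.469710, running G = 4.296204

G = 4.2962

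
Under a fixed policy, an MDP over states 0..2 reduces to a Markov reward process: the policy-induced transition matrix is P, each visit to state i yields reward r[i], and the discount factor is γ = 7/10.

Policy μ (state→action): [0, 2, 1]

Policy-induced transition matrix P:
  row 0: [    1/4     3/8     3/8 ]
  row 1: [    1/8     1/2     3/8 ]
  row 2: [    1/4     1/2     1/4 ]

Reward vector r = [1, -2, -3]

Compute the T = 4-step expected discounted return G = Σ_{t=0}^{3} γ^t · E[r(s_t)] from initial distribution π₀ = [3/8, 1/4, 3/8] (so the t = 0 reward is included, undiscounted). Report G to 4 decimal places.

G = -3.8836

t=0: π = [0.3750, 0.2500, 0.3750], E[r] = -1.2500, γ^t·E[r] = -1.250000, running G = -1.250000
t=1: π = [0.2188, 0.4531, 0.3281], E[r] = -1.6719, γ^t·E[r] = -1.170313, running G = -2.420313
t=2: π = [0.1934, 0.4727, 0.3340], E[r] = -1.7539, γ^t·E[r] = -0.859414, running G = -3.279727
t=3: π = [0.1909, 0.4758, 0.3333], E[r] = -1.7605, γ^t·E[r] = -0.603851, running G = -3.883577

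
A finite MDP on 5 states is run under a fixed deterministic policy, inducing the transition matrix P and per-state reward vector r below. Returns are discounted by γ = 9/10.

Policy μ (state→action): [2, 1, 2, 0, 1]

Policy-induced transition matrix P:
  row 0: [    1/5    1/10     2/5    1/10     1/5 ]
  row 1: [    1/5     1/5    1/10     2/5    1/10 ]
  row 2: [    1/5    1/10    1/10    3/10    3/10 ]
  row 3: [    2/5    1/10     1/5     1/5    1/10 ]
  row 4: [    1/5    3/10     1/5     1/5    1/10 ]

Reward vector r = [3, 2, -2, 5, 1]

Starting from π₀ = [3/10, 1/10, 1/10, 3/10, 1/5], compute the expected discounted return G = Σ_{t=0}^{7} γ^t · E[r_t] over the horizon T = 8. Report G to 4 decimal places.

G = 11.4041

t=0: π = [0.3000, 0.1000, 0.1000, 0.3000, 0.2000], E[r] = 2.6000, γ^t·E[r] = 2.600000, running G = 2.600000
t=1: π = [0.2600, 0.1500, 0.2400, 0.2000, 0.1500], E[r] = 1.7500, γ^t·E[r] = 1.575000, running G = 4.175000
t=2: π = [0.2400, 0.1450, 0.2130, 0.2280, 0.1740], E[r] = 1.8980, γ^t·E[r] = 1.537380, running G = 5.712380
t=3: π = [0.2456, 0.1493, 0.2122, 0.2263, 0.1666], E[r] = 1.9091, γ^t·E[r] = 1.391734, running G = 7.104114
t=4: π = [0.2453, 0.1483, 0.2130, 0.2265, 0.1670], E[r] = 1.9059, γ^t·E[r] = 1.250487, running G = 8.354601
t=5: π = [0.2453, 0.1482, 0.2129, 0.2264, 0.1671], E[r] = 1.9057, γ^t·E[r] = 1.125313, running G = 9.479914
t=6: π = [0.2453, 0.1482, 0.2129, 0.2264, 0.1671], E[r] = 1.9056, γ^t·E[r] = 1.012719, running G = 10.492633
t=7: π = [0.2453, 0.1482, 0.2129, 0.2264, 0.1671], E[r] = 1.9057, γ^t·E[r] = 0.911471, running G = 11.404104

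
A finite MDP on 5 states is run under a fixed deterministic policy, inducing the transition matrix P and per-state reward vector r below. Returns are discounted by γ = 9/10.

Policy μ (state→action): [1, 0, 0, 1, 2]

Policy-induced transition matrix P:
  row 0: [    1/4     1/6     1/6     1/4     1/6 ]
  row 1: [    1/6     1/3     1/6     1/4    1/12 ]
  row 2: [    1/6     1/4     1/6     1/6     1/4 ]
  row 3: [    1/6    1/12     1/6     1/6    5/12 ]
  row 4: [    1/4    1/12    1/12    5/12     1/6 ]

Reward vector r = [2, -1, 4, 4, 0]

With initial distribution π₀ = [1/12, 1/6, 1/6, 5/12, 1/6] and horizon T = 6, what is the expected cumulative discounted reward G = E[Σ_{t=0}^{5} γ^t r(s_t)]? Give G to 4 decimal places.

t=0: π = [0.0833, 0.1667, 0.1667, 0.4167, 0.1667], E[r] = 2.3333, γ^t·E[r] = 2.333333, running G = 2.333333
t=1: π = [0.1875, 0.1597, 0.1528, 0.2292, 0.2708], E[r] = 1.7431, γ^t·E[r] = 1.568750, running G = 3.902083
t=2: π = [0.2049, 0.1644, 0.1441, 0.2633, 0.2234], E[r] = 1.8750, γ^t·E[r] = 1.518750, running G = 5.420833
t=3: π = [0.2024, 0.1655, 0.1481, 0.2533, 0.2308], E[r] = 1.8445, γ^t·E[r] = 1.344656, running G = 6.765490
t=4: π = [0.2028, 0.1662, 0.1474, 0.2550, 0.2285], E[r] = 1.8491, γ^t·E[r] = 1.213196, running G = 7.978686
t=5: π = [0.2026, 0.1664, 0.1476, 0.2546, 0.2289], E[r] = 1.8475, γ^t·E[r] = 1.090956, running G = 9.069642

G = 9.0696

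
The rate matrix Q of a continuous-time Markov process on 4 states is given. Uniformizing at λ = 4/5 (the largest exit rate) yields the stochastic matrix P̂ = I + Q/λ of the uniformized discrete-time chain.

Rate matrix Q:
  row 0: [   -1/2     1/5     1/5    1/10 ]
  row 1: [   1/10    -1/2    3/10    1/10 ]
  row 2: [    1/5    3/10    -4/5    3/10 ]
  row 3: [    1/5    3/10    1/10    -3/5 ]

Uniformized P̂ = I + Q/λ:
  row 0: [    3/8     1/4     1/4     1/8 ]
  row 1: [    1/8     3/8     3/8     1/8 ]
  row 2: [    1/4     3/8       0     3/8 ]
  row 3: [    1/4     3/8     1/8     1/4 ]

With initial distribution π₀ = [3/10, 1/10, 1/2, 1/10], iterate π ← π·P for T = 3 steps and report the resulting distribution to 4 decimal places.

t=0: π = [0.3000, 0.1000, 0.5000, 0.1000]
t=1: π = [0.2750, 0.3375, 0.1250, 0.2625]
t=2: π = [0.2422, 0.3406, 0.2281, 0.1891]
t=3: π = [0.2377, 0.3447, 0.2119, 0.2057]

π = [0.2377, 0.3447, 0.2119, 0.2057]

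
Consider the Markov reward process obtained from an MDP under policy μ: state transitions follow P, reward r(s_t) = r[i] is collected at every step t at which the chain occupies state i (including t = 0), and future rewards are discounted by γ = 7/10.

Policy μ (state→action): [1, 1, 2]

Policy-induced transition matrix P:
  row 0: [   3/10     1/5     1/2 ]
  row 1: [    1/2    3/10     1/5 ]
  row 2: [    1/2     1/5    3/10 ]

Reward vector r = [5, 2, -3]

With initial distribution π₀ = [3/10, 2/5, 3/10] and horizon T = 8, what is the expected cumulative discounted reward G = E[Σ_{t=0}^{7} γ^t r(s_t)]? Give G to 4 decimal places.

t=0: π = [0.3000, 0.4000, 0.3000], E[r] = 1.4000, γ^t·E[r] = 1.400000, running G = 1.400000
t=1: π = [0.4400, 0.2400, 0.3200], E[r] = 1.7200, γ^t·E[r] = 1.204000, running G = 2.604000
t=2: π = [0.4120, 0.2240, 0.3640], E[r] = 1.4160, γ^t·E[r] = 0.693840, running G = 3.297840
t=3: π = [0.4176, 0.2224, 0.3600], E[r] = 1.4528, γ^t·E[r] = 0.498310, running G = 3.796150
t=4: π = [0.4165, 0.2222, 0.3613], E[r] = 1.4430, γ^t·E[r] = 0.346474, running G = 4.142624
t=5: π = [0.4167, 0.2222, 0.3611], E[r] = 1.4448, γ^t·E[r] = 0.242819, running G = 4.385444
t=6: π = [0.4167, 0.2222, 0.3611], E[r] = 1.4444, γ^t·E[r] = 0.169931, running G = 4.555374
t=7: π = [0.4167, 0.2222, 0.3611], E[r] = 1.4445, γ^t·E[r] = 0.118957, running G = 4.674331

G = 4.6743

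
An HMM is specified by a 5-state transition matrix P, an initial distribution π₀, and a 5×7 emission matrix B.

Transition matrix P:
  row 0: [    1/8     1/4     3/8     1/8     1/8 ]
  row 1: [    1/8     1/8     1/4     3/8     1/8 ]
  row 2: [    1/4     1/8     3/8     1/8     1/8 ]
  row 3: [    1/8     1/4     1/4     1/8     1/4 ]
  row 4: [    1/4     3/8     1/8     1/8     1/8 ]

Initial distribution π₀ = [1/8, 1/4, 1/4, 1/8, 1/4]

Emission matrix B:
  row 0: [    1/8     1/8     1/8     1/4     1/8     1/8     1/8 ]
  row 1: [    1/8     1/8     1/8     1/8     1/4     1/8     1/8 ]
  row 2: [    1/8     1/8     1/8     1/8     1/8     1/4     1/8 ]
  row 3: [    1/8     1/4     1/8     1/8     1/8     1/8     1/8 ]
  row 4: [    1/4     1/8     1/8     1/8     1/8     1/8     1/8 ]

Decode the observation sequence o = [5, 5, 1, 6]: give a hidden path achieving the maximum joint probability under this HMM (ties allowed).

path = [2, 2, 2, 2]

t=0: δ = [1.562e-02, 3.125e-02, 6.250e-02, 1.562e-02, 3.125e-02]  (obs o_0=5)
t=1: δ = [1.953e-03, 1.465e-03, 5.859e-03, 1.465e-03, 9.766e-04]  ψ = [2, 4, 2, 1, 2]  (obs o_1=5)
t=2: δ = [1.831e-04, 9.155e-05, 2.747e-04, 1.831e-04, 9.155e-05]  ψ = [2, 2, 2, 2, 2]  (obs o_2=1)
t=3: δ = [8.583e-06, 5.722e-06, 1.287e-05, 4.292e-06, 5.722e-06]  ψ = [2, 0, 2, 1, 3]  (obs o_3=6)
backtrack: best end state = 2; path = [2, 2, 2, 2]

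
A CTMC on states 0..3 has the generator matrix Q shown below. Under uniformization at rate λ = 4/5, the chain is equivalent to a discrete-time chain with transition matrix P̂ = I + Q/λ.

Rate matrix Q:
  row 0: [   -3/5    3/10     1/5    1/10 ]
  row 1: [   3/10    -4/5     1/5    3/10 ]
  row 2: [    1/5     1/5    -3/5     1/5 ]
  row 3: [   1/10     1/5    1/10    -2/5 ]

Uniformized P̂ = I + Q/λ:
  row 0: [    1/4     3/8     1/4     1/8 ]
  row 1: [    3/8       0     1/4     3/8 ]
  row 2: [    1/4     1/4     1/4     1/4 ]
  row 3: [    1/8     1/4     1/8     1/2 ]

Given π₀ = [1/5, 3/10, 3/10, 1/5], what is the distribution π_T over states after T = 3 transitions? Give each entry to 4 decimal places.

t=0: π = [0.2000, 0.3000, 0.3000, 0.2000]
t=1: π = [0.2625, 0.2000, 0.2250, 0.3125]
t=2: π = [0.2359, 0.2328, 0.2109, 0.3203]
t=3: π = [0.2391, 0.2213, 0.2100, 0.3297]

π = [0.2391, 0.2213, 0.2100, 0.3297]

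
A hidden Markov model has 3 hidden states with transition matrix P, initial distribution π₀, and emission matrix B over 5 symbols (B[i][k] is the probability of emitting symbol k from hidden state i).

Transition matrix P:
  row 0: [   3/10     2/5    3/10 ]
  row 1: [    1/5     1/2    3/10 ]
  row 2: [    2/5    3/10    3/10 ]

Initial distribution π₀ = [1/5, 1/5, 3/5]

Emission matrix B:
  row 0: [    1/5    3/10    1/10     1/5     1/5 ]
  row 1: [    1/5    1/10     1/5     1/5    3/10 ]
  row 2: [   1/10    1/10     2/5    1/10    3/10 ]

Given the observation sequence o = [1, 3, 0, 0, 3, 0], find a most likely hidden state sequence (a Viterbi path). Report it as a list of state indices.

t=0: δ = [6.000e-02, 2.000e-02, 6.000e-02]  (obs o_0=1)
t=1: δ = [4.800e-03, 4.800e-03, 1.800e-03]  ψ = [2, 0, 0]  (obs o_1=3)
t=2: δ = [2.880e-04, 4.800e-04, 1.440e-04]  ψ = [0, 1, 0]  (obs o_2=0)
t=3: δ = [1.920e-05, 4.800e-05, 1.440e-05]  ψ = [1, 1, 1]  (obs o_3=0)
t=4: δ = [1.920e-06, 4.800e-06, 1.440e-06]  ψ = [1, 1, 1]  (obs o_4=3)
t=5: δ = [1.920e-07, 4.800e-07, 1.440e-07]  ψ = [1, 1, 1]  (obs o_5=0)
backtrack: best end state = 1; path = [0, 1, 1, 1, 1, 1]

path = [0, 1, 1, 1, 1, 1]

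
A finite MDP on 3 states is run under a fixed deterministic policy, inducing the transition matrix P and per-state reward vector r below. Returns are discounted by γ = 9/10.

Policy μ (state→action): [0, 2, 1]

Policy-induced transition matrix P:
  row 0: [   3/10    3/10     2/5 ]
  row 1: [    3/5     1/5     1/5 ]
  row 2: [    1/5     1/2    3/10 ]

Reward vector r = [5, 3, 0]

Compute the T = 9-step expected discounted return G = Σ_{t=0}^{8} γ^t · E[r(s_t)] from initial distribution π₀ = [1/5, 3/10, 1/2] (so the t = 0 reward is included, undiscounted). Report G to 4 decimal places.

t=0: π = [0.2000, 0.3000, 0.5000], E[r] = 1.9000, γ^t·E[r] = 1.900000, running G = 1.900000
t=1: π = [0.3400, 0.3700, 0.2900], E[r] = 2.8100, γ^t·E[r] = 2.529000, running G = 4.429000
t=2: π = [0.3820, 0.3210, 0.2970], E[r] = 2.8730, γ^t·E[r] = 2.327130, running G = 6.756130
t=3: π = [0.3666, 0.3273, 0.3061], E[r] = 2.8149, γ^t·E[r] = 2.052062, running G = 8.808192
t=4: π = [0.3676, 0.3285, 0.3039], E[r] = 2.8234, γ^t·E[r] = 1.852413, running G = 10.660605
t=5: π = [0.3682, 0.3279, 0.3039], E[r] = 2.8246, γ^t·E[r] = 1.667887, running G = 12.328492
t=6: π = [0.3680, 0.3280, 0.3040], E[r] = 2.8239, γ^t·E[r] = 1.500744, running G = 13.829236
t=7: π = [0.3680, 0.3280, 0.3040], E[r] = 2.8240, γ^t·E[r] = 1.350705, running G = 15.179941
t=8: π = [0.3680, 0.3280, 0.3040], E[r] = 2.8240, γ^t·E[r] = 1.215642, running G = 16.395583

G = 16.3956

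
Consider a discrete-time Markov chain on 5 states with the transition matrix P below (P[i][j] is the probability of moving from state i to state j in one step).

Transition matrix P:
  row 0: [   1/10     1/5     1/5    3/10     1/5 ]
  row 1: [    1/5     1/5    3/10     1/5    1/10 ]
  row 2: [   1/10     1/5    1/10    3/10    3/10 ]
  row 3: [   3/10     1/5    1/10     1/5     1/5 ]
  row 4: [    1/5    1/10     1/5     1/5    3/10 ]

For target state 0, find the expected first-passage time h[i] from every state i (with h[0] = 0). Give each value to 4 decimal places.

First-step conditioning: h[0] = 0; for i ≠ 0, h[i] = 1 + Σ_k P[i][k]·h[k].
  h[1] = 1 + 1/5·h[1] + 3/10·h[2] + 1/5·h[3] + 1/10·h[4]
  h[2] = 1 + 1/5·h[1] + 1/10·h[2] + 3/10·h[3] + 3/10·h[4]
  h[3] = 1 + 1/5·h[1] + 1/10·h[2] + 1/5·h[3] + 1/5·h[4]
  h[4] = 1 + 1/10·h[1] + 1/5·h[2] + 1/5·h[3] + 3/10·h[4]
Solving the 4×4 linear system over states ≠ 0 gives exactly h = [0, 9970/2017, 10690/2017, 8820/2017, 9880/2017] (h[0] = 0 is the target).

h = [0.0000, 4.9430, 5.3000, 4.3728, 4.8984]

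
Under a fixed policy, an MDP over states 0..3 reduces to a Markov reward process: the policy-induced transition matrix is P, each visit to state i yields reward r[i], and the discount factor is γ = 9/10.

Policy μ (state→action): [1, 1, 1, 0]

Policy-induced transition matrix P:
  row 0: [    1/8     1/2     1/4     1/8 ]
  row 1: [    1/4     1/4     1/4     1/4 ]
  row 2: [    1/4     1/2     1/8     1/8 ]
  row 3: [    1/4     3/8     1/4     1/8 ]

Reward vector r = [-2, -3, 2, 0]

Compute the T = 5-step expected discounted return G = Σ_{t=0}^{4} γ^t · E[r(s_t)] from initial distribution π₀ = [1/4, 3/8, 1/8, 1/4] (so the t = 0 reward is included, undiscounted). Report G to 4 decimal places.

G = -4.8868

t=0: π = [0.2500, 0.3750, 0.1250, 0.2500], E[r] = -1.3750, γ^t·E[r] = -1.375000, running G = -1.375000
t=1: π = [0.2188, 0.3750, 0.2344, 0.1719], E[r] = -1.0938, γ^t·E[r] = -0.984375, running G = -2.359375
t=2: π = [0.2227, 0.3848, 0.2207, 0.1719], E[r] = -1.1582, γ^t·E[r] = -0.938145, running G = -3.297520
t=3: π = [0.2222, 0.3823, 0.2224, 0.1731], E[r] = -1.1465, γ^t·E[r] = -0.835787, running G = -4.133307
t=4: π = [0.2222, 0.3828, 0.2222, 0.1728], E[r] = -1.1484, γ^t·E[r] = -0.753470, running G = -4.886776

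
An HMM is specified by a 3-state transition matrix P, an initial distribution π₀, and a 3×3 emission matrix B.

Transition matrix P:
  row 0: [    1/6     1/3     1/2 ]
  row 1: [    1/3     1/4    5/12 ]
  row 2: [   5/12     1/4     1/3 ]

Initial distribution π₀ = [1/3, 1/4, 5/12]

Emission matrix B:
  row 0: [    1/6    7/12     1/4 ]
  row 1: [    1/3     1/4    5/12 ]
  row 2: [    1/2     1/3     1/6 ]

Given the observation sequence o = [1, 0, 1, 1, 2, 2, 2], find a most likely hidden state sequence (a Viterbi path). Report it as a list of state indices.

t=0: δ = [1.944e-01, 6.250e-02, 1.389e-01]  (obs o_0=1)
t=1: δ = [9.645e-03, 2.160e-02, 4.861e-02]  ψ = [2, 0, 0]  (obs o_1=0)
t=2: δ = [1.182e-02, 3.038e-03, 5.401e-03]  ψ = [2, 2, 2]  (obs o_2=1)
t=3: δ = [1.313e-03, 9.846e-04, 1.969e-03]  ψ = [2, 0, 0]  (obs o_3=1)
t=4: δ = [2.051e-04, 2.051e-04, 1.094e-04]  ψ = [2, 2, 0]  (obs o_4=2)
t=5: δ = [1.709e-05, 2.849e-05, 1.709e-05]  ψ = [1, 0, 0]  (obs o_5=2)
t=6: δ = [2.374e-06, 2.968e-06, 1.978e-06]  ψ = [1, 1, 1]  (obs o_6=2)
backtrack: best end state = 1; path = [0, 2, 0, 2, 0, 1, 1]

path = [0, 2, 0, 2, 0, 1, 1]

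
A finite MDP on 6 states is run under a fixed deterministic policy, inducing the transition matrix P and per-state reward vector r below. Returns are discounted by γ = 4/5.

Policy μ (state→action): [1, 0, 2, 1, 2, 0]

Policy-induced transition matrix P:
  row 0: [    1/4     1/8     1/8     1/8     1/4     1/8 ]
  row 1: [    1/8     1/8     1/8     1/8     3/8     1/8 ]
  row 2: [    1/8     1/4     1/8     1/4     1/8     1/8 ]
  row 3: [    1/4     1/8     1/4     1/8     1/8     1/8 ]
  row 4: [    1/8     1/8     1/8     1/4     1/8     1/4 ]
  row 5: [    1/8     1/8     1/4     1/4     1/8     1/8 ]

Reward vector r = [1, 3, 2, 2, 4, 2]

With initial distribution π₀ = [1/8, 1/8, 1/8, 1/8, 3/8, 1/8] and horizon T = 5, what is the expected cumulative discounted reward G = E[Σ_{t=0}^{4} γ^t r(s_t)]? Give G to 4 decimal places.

G = 8.2644

t=0: π = [0.1250, 0.1250, 0.1250, 0.1250, 0.3750, 0.1250], E[r] = 2.7500, γ^t·E[r] = 2.750000, running G = 2.750000
t=1: π = [0.1563, 0.1406, 0.1563, 0.2031, 0.1719, 0.1719], E[r] = 2.3281, γ^t·E[r] = 1.862500, running G = 4.612500
t=2: π = [0.1699, 0.1445, 0.1719, 0.1875, 0.1797, 0.1465], E[r] = 2.3340, γ^t·E[r] = 1.493750, running G = 6.106250
t=3: π = [0.1697, 0.1465, 0.1667, 0.1873, 0.1824, 0.1475], E[r] = 2.3416, γ^t·E[r] = 1.198875, running G = 7.305125
t=4: π = [0.1696, 0.1458, 0.1668, 0.1871, 0.1828, 0.1478], E[r] = 2.3419, γ^t·E[r] = 0.959238, running G = 8.264363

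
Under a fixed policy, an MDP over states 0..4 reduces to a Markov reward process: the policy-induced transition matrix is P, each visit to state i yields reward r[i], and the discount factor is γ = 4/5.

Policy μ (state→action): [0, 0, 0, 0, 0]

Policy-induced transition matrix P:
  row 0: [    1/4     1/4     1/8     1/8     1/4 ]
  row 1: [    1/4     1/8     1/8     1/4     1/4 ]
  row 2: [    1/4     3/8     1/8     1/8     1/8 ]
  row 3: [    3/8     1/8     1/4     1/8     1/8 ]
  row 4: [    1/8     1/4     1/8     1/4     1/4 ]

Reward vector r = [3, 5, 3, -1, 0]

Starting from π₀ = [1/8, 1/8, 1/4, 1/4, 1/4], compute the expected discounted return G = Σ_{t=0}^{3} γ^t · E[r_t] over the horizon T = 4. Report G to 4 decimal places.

G = 5.6915

t=0: π = [0.1250, 0.1250, 0.2500, 0.2500, 0.2500], E[r] = 1.5000, γ^t·E[r] = 1.500000, running G = 1.500000
t=1: π = [0.2500, 0.2344, 0.1563, 0.1719, 0.1875], E[r] = 2.2188, γ^t·E[r] = 1.775000, running G = 3.275000
t=2: π = [0.2480, 0.2188, 0.1465, 0.1777, 0.2090], E[r] = 2.0996, γ^t·E[r] = 1.343750, running G = 4.618750
t=3: π = [0.2461, 0.2188, 0.1472, 0.1785, 0.2095], E[r] = 2.0952, γ^t·E[r] = 1.072750, running G = 5.691500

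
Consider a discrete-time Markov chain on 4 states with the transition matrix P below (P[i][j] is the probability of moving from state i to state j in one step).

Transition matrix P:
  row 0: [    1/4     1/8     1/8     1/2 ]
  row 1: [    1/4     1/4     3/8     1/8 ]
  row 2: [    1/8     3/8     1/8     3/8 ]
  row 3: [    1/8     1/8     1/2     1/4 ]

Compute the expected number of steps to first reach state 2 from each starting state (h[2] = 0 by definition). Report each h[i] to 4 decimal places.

h = [3.3939, 2.8606, 0.0000, 2.3758]

First-step conditioning: h[2] = 0; for i ≠ 2, h[i] = 1 + Σ_k P[i][k]·h[k].
  h[0] = 1 + 1/4·h[0] + 1/8·h[1] + 1/2·h[3]
  h[1] = 1 + 1/4·h[0] + 1/4·h[1] + 1/8·h[3]
  h[3] = 1 + 1/8·h[0] + 1/8·h[1] + 1/4·h[3]
Solving the 3×3 linear system over states ≠ 2 gives exactly h = [112/33, 472/165, 0, 392/165] (h[2] = 0 is the target).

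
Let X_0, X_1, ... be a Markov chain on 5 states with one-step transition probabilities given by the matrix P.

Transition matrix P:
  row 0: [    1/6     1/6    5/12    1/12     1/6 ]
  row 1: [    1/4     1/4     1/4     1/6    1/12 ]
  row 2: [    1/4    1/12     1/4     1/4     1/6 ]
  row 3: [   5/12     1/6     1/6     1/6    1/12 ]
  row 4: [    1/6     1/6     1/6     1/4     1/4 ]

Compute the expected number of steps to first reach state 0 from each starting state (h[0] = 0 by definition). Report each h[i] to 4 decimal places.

First-step conditioning: h[0] = 0; for i ≠ 0, h[i] = 1 + Σ_k P[i][k]·h[k].
  h[1] = 1 + 1/4·h[1] + 1/4·h[2] + 1/6·h[3] + 1/12·h[4]
  h[2] = 1 + 1/12·h[1] + 1/4·h[2] + 1/4·h[3] + 1/6·h[4]
  h[3] = 1 + 1/6·h[1] + 1/6·h[2] + 1/6·h[3] + 1/12·h[4]
  h[4] = 1 + 1/6·h[1] + 1/6·h[2] + 1/4·h[3] + 1/4·h[4]
Solving the 4×4 linear system over states ≠ 0 gives exactly h = [0, 2926/797, 2906/797, 2440/797, 3172/797] (h[0] = 0 is the target).

h = [0.0000, 3.6713, 3.6462, 3.0615, 3.9799]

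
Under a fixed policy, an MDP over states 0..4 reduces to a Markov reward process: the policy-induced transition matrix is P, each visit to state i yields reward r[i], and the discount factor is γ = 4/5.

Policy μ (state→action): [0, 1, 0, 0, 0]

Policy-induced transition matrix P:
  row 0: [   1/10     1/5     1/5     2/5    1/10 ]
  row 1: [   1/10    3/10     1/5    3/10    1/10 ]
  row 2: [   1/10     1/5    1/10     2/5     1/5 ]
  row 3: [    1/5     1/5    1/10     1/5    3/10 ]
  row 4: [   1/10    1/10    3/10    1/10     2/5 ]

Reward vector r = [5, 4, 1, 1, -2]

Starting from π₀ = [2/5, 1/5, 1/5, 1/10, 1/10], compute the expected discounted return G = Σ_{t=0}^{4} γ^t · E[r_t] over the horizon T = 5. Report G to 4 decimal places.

t=0: π = [0.4000, 0.2000, 0.2000, 0.1000, 0.1000], E[r] = 2.9000, γ^t·E[r] = 2.900000, running G = 2.900000
t=1: π = [0.1100, 0.2100, 0.1800, 0.3300, 0.1700], E[r] = 1.5600, γ^t·E[r] = 1.248000, running G = 4.148000
t=2: π = [0.1330, 0.2040, 0.1660, 0.2620, 0.2350], E[r] = 1.4390, γ^t·E[r] = 0.920960, running G = 5.068960
t=3: π = [0.1262, 0.1969, 0.1807, 0.2567, 0.2395], E[r] = 1.3770, γ^t·E[r] = 0.705024, running G = 5.773984
t=4: π = [0.1257, 0.1957, 0.1802, 0.2571, 0.2413], E[r] = 1.3661, γ^t·E[r] = 0.559563, running G = 6.333547

G = 6.3335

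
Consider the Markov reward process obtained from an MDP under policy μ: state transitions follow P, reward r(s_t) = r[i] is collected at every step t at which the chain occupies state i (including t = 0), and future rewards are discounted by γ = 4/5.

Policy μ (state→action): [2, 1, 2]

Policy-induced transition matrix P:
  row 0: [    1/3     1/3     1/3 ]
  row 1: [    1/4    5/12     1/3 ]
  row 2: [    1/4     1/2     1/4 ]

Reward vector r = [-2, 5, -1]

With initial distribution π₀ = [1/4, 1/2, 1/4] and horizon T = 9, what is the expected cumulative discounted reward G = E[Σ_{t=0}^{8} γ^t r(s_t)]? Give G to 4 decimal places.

G = 5.8834

t=0: π = [0.2500, 0.5000, 0.2500], E[r] = 1.7500, γ^t·E[r] = 1.750000, running G = 1.750000
t=1: π = [0.2708, 0.4167, 0.3125], E[r] = 1.2292, γ^t·E[r] = 0.983333, running G = 2.733333
t=2: π = [0.2726, 0.4201, 0.3073], E[r] = 1.2483, γ^t·E[r] = 0.798889, running G = 3.532222
t=3: π = [0.2727, 0.4196, 0.3077], E[r] = 1.2446, γ^t·E[r] = 0.637259, running G = 4.169481
t=4: π = [0.2727, 0.4196, 0.3077], E[r] = 1.2448, γ^t·E[r] = 0.509862, running G = 4.679343
t=5: π = [0.2727, 0.4196, 0.3077], E[r] = 1.2448, γ^t·E[r] = 0.407881, running G = 5.087224
t=6: π = [0.2727, 0.4196, 0.3077], E[r] = 1.2448, γ^t·E[r] = 0.326305, running G = 5.413530
t=7: π = [0.2727, 0.4196, 0.3077], E[r] = 1.2448, γ^t·E[r] = 0.261044, running G = 5.674574
t=8: π = [0.2727, 0.4196, 0.3077], E[r] = 1.2448, γ^t·E[r] = 0.208835, running G = 5.883409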